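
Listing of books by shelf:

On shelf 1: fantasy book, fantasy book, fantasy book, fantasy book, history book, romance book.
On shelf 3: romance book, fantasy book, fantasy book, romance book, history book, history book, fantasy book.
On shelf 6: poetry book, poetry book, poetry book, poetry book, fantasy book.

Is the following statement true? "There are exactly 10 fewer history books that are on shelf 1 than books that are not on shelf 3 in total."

True

|history books on shelf 1| = 1.
|books that are not on shelf 3| = 11.
The claim requires 11 − 1 (= 10) to equal 10, which holds.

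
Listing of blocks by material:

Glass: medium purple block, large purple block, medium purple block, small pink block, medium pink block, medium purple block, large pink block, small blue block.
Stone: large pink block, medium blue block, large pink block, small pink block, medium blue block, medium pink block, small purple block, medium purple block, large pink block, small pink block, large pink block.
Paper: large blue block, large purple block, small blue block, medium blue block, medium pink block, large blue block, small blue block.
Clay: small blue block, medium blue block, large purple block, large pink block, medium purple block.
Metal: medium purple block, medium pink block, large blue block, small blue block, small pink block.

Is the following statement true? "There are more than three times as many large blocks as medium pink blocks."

False

|large blocks| = 12.
|medium pink blocks| = 4.
The claim requires 12 > 3 × 4 = 12, which does not hold.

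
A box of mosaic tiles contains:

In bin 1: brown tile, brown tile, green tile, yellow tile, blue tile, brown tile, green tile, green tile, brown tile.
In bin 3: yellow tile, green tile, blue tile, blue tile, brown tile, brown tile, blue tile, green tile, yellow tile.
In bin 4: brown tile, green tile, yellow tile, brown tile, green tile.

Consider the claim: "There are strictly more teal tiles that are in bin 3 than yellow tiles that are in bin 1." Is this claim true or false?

False

|teal tiles in bin 3| = 0.
|yellow tiles in bin 1| = 1.
The claim requires 0 > 1, which does not hold.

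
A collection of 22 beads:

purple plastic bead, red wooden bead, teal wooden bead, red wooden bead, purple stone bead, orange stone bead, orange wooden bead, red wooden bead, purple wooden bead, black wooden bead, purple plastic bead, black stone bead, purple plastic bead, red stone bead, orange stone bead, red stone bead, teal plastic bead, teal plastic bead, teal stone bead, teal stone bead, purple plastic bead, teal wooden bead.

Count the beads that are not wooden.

Total beads: 22; with the excluded value: 8; remaining 22 − 8 = 14.

14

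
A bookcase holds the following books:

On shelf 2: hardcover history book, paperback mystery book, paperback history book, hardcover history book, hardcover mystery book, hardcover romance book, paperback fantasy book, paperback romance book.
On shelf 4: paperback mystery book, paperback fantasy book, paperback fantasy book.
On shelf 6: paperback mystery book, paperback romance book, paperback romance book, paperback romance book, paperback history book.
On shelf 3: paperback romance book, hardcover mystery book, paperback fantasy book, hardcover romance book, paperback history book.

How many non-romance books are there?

Total books: 21; with the excluded value: 7; remaining 21 − 7 = 14.

14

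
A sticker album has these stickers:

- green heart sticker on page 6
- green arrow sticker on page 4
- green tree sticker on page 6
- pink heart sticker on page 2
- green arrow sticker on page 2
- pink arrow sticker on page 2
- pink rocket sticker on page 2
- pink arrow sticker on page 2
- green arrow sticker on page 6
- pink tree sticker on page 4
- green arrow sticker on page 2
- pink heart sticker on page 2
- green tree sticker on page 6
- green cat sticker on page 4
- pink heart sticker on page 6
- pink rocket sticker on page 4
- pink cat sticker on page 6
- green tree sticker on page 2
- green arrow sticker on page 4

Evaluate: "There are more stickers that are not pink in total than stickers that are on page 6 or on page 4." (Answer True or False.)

|stickers that are not pink| = 10.
|stickers on page 6 or on page 4| = 11.
The claim requires 10 > 11, which does not hold.

False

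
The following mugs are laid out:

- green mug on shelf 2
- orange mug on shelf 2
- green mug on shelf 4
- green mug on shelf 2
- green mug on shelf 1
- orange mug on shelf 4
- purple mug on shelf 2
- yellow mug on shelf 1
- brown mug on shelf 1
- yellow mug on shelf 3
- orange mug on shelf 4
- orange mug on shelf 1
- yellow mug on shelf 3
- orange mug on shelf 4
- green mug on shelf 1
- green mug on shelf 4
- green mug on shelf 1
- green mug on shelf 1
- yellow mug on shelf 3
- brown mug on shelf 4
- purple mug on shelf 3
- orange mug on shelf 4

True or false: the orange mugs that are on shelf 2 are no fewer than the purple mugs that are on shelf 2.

True

|orange mugs on shelf 2| = 1.
|purple mugs on shelf 2| = 1.
The claim requires 1 ≥ 1, which holds.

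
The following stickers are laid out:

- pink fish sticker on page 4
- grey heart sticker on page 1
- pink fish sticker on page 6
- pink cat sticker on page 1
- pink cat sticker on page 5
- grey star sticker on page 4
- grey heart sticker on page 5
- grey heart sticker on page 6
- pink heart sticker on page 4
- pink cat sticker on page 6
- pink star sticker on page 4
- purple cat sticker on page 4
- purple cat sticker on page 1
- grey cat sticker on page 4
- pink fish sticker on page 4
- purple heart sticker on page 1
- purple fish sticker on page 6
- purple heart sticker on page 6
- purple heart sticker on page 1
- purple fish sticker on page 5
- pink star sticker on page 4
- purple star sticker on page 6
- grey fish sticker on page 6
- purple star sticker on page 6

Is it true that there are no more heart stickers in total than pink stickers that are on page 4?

False

There are 7 heart stickers.
There are 5 pink stickers on page 4.
The claim requires 7 ≤ 5, which does not hold.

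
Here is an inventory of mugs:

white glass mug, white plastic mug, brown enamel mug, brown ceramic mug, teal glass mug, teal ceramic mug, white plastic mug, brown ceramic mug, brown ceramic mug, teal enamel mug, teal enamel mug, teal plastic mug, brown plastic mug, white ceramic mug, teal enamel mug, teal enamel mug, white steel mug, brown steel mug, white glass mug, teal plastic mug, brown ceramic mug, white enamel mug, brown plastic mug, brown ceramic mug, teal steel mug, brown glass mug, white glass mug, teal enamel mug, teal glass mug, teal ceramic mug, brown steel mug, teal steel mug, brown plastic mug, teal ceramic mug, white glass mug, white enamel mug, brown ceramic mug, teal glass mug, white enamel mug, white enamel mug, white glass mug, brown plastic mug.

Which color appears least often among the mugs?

white

Counts by color: teal 15, brown 14, white 13.
The minimum is 13, held uniquely by white.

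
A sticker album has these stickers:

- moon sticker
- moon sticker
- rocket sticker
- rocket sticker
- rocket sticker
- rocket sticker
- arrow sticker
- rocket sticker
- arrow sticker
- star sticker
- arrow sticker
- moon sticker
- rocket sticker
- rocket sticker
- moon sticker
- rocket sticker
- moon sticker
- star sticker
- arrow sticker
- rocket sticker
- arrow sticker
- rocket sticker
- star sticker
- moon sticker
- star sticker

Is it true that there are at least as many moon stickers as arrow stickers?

True

There are 6 moon stickers.
There are 5 arrow stickers.
The claim requires 6 ≥ 5, which holds.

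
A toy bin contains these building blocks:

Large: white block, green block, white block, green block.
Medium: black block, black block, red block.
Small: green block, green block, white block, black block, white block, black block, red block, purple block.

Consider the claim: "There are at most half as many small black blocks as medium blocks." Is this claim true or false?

False

|small black blocks| = 2.
|medium blocks| = 3.
The claim requires 2 × 2 = 4 ≤ 3, which does not hold.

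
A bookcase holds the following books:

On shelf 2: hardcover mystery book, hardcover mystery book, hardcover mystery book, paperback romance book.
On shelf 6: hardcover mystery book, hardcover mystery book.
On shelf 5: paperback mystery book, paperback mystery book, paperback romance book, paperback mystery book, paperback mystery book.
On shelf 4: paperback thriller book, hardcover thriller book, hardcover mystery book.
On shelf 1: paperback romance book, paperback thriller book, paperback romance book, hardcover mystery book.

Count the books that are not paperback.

Total books: 18; with the excluded value: 10; remaining 18 − 10 = 8.

8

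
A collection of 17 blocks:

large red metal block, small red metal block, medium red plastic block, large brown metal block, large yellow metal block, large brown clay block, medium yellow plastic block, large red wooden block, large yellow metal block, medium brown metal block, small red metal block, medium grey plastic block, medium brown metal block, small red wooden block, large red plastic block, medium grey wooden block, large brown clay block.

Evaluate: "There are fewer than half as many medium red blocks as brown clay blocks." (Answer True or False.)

False

medium red blocks: 1.
brown clay blocks: 2.
The claim requires 2 × 1 = 2 < 2, which does not hold.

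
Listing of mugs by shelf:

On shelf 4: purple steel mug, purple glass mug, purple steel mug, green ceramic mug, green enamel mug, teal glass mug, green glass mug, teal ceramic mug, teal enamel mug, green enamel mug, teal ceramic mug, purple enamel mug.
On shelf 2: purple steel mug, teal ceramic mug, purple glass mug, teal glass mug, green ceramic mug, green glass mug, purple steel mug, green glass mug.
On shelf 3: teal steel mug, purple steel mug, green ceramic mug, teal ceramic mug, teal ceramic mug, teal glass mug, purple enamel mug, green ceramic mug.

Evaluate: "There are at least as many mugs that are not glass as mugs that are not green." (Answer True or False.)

True

There are 20 mugs that are not glass.
There are 19 mugs that are not green.
The claim requires 20 ≥ 19, which holds.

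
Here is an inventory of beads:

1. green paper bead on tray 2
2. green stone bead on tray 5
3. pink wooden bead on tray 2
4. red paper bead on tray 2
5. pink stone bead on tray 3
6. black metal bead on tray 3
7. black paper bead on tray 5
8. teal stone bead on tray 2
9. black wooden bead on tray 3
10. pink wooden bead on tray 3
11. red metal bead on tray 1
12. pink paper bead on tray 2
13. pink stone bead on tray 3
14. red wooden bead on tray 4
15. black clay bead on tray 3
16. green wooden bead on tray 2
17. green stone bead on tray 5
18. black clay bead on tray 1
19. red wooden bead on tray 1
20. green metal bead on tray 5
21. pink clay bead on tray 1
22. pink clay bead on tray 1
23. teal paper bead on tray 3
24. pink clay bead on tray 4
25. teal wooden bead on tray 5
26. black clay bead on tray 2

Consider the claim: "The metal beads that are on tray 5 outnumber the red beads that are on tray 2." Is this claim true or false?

There is 1 metal bead on tray 5.
There is 1 red bead on tray 2.
The claim requires 1 > 1, which does not hold.

False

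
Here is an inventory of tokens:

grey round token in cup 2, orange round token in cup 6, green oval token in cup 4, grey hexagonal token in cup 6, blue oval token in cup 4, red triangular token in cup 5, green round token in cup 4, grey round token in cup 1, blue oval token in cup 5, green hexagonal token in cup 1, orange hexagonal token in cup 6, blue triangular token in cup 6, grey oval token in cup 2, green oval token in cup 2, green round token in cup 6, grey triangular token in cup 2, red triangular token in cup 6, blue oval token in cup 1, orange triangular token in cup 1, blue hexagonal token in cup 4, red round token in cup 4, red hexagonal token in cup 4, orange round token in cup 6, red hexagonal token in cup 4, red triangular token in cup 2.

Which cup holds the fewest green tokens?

Counts by cup (restricted to green tokens): cup 4→2, cup 6→1, cup 1→1, cup 2→1, cup 5→0.
The minimum is 0, held uniquely by cup 5.

cup 5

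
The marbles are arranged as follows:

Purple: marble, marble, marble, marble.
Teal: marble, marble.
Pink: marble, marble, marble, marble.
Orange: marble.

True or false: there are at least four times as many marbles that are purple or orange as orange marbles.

True

There are 5 marbles that are purple or orange.
There is 1 orange marble.
The claim requires 5 ≥ 4 × 1 = 4, which holds.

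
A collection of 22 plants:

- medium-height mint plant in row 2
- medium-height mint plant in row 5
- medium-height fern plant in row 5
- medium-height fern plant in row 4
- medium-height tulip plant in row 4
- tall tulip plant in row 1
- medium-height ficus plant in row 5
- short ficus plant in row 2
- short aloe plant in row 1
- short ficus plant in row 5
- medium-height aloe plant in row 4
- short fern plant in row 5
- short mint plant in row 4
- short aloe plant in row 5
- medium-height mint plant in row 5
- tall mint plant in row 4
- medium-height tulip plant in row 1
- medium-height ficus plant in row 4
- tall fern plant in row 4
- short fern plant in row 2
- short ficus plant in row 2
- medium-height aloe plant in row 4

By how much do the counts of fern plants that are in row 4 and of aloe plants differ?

fern plants in row 4: 2. aloe plants: 4.
|2 − 4| = 4 − 2 = 2.

2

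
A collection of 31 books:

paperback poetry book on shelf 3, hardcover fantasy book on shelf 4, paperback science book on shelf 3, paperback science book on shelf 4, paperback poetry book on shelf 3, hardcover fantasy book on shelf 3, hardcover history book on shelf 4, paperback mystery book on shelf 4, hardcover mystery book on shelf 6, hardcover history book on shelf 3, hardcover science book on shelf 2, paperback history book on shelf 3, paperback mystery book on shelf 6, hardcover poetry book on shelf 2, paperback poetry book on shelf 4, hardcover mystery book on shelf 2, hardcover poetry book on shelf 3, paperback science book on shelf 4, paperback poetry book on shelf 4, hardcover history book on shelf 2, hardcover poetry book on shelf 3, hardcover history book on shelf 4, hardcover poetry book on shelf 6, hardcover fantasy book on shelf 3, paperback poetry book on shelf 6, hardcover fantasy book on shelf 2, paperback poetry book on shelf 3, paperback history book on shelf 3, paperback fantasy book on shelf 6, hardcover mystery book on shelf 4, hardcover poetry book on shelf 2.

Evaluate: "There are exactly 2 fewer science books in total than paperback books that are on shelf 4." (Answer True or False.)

False

|science books| = 4.
|paperback books on shelf 4| = 5.
The claim requires 5 − 4 (= 1) to equal 2, which does not hold.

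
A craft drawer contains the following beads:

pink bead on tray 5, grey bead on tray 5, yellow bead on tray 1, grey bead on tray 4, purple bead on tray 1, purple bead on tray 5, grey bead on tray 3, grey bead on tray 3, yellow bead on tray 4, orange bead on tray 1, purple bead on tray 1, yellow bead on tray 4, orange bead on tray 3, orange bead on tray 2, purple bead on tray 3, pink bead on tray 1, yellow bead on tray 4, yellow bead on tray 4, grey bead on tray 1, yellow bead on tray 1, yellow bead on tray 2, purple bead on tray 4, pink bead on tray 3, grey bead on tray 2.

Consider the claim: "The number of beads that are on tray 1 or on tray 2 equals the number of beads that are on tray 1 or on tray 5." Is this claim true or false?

beads on tray 1 or on tray 2: 10.
beads on tray 1 or on tray 5: 10.
The claim requires 10 = 10, which holds.

True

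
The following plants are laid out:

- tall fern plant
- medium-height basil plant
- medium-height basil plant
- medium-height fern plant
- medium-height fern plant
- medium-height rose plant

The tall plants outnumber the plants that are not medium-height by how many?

tall plants: 1.
plants that are not medium-height: 1.
1 − 1 = 0.

0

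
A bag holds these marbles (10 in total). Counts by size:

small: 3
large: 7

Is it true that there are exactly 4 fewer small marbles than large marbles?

True

small marbles: 3.
large marbles: 7.
The claim requires 7 − 3 (= 4) to equal 4, which holds.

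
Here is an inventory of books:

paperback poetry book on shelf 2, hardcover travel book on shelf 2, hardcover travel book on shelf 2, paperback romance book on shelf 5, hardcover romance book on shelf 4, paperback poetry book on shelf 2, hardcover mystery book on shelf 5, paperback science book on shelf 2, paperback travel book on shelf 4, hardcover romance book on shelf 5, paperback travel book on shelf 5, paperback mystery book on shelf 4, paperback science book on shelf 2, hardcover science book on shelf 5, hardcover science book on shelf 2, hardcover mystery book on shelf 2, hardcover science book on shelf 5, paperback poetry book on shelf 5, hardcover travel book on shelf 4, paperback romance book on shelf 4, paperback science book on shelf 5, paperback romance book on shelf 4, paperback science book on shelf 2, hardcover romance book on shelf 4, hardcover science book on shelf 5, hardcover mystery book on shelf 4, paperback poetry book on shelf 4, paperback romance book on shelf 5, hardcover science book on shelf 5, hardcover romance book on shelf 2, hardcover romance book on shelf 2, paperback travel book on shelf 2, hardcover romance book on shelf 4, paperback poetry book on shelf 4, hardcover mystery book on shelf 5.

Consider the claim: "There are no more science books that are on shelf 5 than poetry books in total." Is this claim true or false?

science books on shelf 5: 5.
poetry books: 5.
The claim requires 5 ≤ 5, which holds.

True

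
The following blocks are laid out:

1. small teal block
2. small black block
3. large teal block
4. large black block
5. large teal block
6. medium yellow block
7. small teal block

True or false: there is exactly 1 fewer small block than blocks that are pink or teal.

True

small blocks: 3.
blocks that are pink or teal: 4.
The claim requires 4 − 3 (= 1) to equal 1, which holds.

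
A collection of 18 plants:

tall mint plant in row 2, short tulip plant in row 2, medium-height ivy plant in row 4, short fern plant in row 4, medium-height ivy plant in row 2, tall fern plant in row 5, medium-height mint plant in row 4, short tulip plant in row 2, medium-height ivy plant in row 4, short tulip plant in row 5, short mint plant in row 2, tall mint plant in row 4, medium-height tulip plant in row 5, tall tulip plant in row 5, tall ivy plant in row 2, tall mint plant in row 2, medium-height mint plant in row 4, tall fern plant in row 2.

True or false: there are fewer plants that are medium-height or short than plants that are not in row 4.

plants that are medium-height or short: 11.
plants that are not in row 4: 12.
The claim requires 11 < 12, which holds.

True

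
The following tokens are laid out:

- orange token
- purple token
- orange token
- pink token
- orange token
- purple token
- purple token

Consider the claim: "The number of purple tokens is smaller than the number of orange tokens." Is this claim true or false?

There are 3 purple tokens.
There are 3 orange tokens.
The claim requires 3 < 3, which does not hold.

False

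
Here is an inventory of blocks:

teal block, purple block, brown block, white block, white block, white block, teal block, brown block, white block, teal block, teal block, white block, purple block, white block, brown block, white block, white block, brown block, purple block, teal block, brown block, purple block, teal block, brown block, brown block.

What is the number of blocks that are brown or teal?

brown: 7; teal: 6; together 7 + 6 = 13.

13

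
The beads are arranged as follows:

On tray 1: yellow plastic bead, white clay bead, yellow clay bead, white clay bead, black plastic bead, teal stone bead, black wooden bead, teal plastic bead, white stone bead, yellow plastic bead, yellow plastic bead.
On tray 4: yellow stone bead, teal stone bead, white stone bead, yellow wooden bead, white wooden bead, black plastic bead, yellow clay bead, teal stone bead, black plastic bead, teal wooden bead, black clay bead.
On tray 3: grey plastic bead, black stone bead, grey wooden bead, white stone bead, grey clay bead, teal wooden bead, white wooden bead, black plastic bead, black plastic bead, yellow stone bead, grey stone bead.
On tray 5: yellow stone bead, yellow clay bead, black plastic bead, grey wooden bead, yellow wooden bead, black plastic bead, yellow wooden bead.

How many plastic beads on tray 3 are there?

3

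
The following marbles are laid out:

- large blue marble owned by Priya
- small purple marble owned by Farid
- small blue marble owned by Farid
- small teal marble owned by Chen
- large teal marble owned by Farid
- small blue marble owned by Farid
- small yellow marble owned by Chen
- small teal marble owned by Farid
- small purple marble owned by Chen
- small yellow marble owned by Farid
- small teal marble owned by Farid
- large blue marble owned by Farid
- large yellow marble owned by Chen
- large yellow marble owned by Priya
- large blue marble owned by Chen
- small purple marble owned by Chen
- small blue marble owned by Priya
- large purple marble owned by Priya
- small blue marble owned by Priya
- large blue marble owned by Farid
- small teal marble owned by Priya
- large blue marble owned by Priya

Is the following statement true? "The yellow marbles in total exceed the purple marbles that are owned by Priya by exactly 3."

|yellow marbles| = 4.
|purple marbles owned by Priya| = 1.
The claim requires 4 − 1 (= 3) to equal 3, which holds.

True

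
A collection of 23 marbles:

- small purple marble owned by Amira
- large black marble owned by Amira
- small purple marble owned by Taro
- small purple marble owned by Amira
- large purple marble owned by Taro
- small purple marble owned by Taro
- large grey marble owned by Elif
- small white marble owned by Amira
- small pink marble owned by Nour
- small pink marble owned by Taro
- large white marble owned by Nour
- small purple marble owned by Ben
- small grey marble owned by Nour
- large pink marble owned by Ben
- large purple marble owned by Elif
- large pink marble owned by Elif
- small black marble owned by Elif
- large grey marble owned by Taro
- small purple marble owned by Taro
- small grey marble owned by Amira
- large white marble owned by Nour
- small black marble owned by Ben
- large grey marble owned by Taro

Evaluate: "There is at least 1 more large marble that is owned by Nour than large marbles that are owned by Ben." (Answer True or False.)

True

large marbles owned by Nour: 2.
large marbles owned by Ben: 1.
The claim requires 2 − 1 = 1 ≥ 1, which holds.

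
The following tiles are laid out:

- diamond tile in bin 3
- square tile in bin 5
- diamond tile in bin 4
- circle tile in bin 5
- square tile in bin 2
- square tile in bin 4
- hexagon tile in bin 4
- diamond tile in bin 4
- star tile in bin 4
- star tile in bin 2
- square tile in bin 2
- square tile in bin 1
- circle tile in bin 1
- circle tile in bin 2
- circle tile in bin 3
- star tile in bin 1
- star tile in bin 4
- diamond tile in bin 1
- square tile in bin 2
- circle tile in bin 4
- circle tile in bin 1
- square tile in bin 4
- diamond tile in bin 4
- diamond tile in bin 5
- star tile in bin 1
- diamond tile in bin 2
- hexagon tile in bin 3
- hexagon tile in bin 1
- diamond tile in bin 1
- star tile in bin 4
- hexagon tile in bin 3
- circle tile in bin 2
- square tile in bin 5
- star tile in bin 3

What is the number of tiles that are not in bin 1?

26

Total tiles: 34; with the excluded value: 8; remaining 34 − 8 = 26.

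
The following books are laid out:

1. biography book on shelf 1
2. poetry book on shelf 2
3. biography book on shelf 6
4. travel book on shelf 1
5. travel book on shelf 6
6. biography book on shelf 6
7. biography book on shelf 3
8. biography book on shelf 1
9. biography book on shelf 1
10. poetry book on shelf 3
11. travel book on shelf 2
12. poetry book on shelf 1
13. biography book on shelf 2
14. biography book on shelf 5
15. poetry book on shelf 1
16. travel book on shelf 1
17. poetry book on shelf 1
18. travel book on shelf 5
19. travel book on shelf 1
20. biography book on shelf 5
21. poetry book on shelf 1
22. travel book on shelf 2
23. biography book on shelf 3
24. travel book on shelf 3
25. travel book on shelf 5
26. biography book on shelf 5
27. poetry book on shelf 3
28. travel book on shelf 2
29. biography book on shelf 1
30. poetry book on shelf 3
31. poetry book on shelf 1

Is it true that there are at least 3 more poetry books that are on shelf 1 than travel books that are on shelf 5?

True

poetry books on shelf 1: 5.
travel books on shelf 5: 2.
The claim requires 5 − 2 = 3 ≥ 3, which holds.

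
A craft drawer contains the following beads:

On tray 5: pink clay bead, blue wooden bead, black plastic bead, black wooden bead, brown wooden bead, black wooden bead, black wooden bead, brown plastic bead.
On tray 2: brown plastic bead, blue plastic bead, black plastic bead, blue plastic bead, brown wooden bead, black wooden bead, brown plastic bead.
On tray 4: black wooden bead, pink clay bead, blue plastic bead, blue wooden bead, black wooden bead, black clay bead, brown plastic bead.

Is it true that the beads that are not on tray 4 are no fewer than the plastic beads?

|beads that are not on tray 4| = 15.
|plastic beads| = 9.
The claim requires 15 ≥ 9, which holds.

True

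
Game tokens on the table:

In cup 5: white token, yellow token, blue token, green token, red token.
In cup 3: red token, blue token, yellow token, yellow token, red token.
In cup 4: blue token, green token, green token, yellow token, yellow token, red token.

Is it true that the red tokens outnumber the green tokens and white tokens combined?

|red tokens| = 4.
green tokens: 3; white tokens: 1; combined: 3 + 1 = 4.
The claim requires 4 > 4, which does not hold.

False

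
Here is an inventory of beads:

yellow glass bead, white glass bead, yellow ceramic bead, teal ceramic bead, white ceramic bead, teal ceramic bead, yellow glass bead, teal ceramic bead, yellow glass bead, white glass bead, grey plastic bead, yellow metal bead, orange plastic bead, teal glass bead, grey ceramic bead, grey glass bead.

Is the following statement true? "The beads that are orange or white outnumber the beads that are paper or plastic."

|beads that are orange or white| = 4.
|beads that are paper or plastic| = 2.
The claim requires 4 > 2, which holds.

True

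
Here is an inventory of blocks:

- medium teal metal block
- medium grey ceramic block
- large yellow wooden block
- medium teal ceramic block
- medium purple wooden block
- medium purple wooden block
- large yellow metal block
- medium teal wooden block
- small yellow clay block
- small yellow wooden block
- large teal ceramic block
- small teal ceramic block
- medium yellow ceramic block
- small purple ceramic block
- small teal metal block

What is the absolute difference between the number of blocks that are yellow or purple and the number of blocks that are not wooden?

blocks that are yellow or purple: 8. blocks that are not wooden: 10.
|8 − 10| = 10 − 8 = 2.

2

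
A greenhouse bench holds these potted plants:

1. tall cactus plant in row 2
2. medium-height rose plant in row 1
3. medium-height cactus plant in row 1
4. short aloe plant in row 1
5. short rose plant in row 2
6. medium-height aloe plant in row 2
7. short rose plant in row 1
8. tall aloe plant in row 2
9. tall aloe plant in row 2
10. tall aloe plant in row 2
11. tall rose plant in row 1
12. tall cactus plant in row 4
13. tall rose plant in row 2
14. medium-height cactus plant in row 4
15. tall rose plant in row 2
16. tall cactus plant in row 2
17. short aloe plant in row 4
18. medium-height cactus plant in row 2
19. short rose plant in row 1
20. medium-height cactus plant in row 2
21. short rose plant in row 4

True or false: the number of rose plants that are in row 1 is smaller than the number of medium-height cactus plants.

False

rose plants in row 1: 4.
medium-height cactus plants: 4.
The claim requires 4 < 4, which does not hold.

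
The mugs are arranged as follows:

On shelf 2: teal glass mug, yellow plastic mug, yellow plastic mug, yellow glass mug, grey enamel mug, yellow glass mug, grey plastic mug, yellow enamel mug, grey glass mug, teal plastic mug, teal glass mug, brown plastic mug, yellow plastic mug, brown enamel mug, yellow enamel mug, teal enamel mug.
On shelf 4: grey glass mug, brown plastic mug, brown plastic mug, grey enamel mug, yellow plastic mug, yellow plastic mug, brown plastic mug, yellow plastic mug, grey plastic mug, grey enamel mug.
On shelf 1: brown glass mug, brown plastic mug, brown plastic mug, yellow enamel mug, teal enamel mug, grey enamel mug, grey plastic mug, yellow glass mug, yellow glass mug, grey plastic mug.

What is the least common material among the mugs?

Counts by material: plastic 17, enamel 10, glass 9.
The minimum is 9, held uniquely by glass.

glass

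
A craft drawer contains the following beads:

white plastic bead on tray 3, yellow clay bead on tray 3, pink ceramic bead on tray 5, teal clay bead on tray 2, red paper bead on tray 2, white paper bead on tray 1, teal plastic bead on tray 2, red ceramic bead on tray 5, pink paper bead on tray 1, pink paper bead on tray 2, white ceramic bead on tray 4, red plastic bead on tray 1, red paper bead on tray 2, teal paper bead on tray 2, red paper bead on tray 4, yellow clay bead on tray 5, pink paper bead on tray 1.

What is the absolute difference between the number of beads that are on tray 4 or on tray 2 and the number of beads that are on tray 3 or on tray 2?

beads on tray 4 or on tray 2: 8. beads on tray 3 or on tray 2: 8.
|8 − 8| = 8 − 8 = 0.

0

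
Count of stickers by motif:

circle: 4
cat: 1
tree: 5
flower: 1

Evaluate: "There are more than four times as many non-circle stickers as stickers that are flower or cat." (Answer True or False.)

There are 7 non-circle stickers.
There are 2 stickers that are flower or cat.
The claim requires 7 > 4 × 2 = 8, which does not hold.

False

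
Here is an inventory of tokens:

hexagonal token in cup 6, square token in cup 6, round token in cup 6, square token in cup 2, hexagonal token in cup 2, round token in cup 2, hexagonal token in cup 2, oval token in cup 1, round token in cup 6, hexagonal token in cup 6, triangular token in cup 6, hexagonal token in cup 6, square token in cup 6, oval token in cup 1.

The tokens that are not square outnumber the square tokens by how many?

8

tokens that are not square: 11.
square tokens: 3.
11 − 3 = 8.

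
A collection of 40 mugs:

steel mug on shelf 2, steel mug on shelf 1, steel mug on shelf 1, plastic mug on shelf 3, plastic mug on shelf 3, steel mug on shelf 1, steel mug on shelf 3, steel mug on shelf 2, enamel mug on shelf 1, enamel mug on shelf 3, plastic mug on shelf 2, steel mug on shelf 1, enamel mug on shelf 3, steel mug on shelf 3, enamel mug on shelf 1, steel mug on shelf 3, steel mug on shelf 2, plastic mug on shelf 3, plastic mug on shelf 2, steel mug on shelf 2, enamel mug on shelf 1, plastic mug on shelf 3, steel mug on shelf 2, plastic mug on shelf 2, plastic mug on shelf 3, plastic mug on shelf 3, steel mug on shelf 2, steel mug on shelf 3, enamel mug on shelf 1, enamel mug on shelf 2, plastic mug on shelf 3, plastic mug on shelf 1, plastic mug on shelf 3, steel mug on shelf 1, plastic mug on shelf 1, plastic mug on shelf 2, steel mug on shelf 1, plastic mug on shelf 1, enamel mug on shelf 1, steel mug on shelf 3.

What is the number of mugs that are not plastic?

Total mugs: 40; with the excluded value: 15; remaining 40 − 15 = 25.

25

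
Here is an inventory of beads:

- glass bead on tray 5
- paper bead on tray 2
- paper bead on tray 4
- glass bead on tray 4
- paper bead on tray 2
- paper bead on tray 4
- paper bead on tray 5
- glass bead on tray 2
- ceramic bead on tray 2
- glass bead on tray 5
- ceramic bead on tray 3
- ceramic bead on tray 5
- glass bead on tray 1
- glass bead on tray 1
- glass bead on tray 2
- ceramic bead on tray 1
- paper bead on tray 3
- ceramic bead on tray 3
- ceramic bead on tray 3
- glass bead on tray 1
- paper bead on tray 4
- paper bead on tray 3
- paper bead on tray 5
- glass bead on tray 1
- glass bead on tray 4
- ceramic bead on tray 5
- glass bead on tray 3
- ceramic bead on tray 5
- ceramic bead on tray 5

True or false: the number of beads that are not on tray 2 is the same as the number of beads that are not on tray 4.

True

|beads that are not on tray 2| = 24.
|beads that are not on tray 4| = 24.
The claim requires 24 = 24, which holds.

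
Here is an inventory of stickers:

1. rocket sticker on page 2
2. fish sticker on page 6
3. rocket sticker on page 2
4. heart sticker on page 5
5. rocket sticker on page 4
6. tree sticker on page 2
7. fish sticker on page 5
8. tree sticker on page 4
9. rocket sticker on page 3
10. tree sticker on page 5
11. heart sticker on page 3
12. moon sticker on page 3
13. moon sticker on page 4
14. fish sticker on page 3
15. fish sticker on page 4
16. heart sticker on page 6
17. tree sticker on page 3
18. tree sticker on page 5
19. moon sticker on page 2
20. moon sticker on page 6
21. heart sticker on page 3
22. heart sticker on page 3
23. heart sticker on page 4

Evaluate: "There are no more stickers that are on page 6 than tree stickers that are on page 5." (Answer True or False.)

stickers on page 6: 3.
tree stickers on page 5: 2.
The claim requires 3 ≤ 2, which does not hold.

False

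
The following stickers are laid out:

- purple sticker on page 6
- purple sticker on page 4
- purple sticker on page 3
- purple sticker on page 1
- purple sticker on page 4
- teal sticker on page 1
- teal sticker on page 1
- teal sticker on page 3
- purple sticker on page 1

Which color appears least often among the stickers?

teal

Counts by color: purple 6, teal 3.
The minimum is 3, held uniquely by teal.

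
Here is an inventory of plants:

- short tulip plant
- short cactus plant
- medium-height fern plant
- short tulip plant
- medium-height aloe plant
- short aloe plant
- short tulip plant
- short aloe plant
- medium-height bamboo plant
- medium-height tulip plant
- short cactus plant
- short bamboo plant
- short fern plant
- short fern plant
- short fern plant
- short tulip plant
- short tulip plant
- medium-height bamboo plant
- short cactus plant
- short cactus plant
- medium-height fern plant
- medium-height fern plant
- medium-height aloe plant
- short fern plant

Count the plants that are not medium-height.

16

Total plants: 24; with the excluded value: 8; remaining 24 − 8 = 16.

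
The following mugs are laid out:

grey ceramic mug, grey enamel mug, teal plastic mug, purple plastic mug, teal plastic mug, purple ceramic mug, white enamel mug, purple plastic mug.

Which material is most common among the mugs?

plastic

Counts by material: plastic 4, enamel 2, ceramic 2.
The maximum is 4, held uniquely by plastic.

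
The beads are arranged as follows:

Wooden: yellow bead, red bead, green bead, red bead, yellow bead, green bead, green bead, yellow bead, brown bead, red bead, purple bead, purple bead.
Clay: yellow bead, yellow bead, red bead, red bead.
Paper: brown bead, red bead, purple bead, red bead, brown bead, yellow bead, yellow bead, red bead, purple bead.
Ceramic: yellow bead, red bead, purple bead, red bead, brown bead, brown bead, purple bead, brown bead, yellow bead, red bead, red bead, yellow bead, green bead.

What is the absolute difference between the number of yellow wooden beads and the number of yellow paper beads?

yellow wooden beads: 3. yellow paper beads: 2.
|3 − 2| = 3 − 2 = 1.

1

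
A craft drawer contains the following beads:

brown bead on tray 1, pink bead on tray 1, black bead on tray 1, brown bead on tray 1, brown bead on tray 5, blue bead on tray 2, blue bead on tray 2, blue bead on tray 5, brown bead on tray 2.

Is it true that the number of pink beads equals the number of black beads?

True

pink beads: 1.
black beads: 1.
The claim requires 1 = 1, which holds.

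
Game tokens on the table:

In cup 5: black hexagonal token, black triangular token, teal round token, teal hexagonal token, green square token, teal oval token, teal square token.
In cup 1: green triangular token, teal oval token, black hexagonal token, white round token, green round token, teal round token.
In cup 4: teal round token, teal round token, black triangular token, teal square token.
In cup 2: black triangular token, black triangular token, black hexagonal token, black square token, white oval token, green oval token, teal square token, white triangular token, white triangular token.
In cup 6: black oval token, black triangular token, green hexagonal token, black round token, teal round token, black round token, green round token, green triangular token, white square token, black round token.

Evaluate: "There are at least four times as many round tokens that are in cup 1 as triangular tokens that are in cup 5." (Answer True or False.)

False

There are 3 round tokens in cup 1.
There is 1 triangular token in cup 5.
The claim requires 3 ≥ 4 × 1 = 4, which does not hold.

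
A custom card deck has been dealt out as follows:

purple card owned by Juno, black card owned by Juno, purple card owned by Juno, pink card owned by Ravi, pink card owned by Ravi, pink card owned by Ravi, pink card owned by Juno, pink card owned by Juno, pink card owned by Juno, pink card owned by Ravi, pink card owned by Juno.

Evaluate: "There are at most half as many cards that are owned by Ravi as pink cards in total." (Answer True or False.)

True

|cards owned by Ravi| = 4.
|pink cards| = 8.
The claim requires 2 × 4 = 8 ≤ 8, which holds.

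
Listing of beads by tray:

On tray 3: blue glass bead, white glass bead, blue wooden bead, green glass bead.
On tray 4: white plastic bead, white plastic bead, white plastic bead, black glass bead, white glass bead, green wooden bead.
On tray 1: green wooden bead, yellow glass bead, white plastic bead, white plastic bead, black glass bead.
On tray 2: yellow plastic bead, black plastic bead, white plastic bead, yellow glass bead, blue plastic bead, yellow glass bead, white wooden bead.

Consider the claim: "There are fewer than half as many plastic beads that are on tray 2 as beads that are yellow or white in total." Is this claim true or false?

There are 4 plastic beads on tray 2.
There are 13 beads that are yellow or white.
The claim requires 2 × 4 = 8 < 13, which holds.

True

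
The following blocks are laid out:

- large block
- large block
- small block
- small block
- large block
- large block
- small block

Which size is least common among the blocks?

Counts by size: large 4, small 3.
The minimum is 3, held uniquely by small.

small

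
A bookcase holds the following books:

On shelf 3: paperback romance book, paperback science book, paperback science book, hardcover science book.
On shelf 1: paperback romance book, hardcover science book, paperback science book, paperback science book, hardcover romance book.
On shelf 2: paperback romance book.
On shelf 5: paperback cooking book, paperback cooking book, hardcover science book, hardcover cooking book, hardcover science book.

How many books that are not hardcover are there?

Total books: 15; with the excluded value: 6; remaining 15 − 6 = 9.

9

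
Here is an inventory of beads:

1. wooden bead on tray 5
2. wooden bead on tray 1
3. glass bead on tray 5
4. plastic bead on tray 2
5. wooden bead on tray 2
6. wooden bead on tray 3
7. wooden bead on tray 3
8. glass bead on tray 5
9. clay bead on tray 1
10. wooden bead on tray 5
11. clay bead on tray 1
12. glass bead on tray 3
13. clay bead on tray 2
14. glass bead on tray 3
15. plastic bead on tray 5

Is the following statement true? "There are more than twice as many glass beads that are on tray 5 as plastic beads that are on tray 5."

False

glass beads on tray 5: 2.
plastic beads on tray 5: 1.
The claim requires 2 > 2 × 1 = 2, which does not hold.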